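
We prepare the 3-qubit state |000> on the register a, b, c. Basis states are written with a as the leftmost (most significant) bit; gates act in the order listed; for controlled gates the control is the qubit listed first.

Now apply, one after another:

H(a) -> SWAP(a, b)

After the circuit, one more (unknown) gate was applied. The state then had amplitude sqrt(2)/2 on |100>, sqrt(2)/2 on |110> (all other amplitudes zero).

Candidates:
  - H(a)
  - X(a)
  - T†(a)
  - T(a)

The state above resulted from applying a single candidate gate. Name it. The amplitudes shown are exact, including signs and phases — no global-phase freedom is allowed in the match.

It was X(a) that produced the state shown.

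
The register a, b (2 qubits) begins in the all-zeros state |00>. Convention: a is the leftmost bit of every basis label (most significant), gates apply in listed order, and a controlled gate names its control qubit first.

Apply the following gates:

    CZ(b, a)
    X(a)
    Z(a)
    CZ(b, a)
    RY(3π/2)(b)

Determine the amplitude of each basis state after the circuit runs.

The resulting statevector has amplitude 0 on |00>, 0 on |01>, sqrt(2)/2 on |10>, -sqrt(2)/2 on |11>.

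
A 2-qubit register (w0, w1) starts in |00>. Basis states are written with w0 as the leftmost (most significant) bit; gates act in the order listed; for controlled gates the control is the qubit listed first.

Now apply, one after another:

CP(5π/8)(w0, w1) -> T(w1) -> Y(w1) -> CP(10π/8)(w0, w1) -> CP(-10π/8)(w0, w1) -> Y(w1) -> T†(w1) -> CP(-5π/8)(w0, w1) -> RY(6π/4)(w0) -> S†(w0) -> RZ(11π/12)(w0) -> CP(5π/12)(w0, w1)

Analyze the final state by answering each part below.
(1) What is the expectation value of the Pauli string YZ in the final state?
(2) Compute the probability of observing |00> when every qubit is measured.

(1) The expectation value of YZ is -sqrt(6)/4 - sqrt(2)/4. Key observation: the block from step 1 through step 8 cancels to the identity and can be dropped.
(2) The probability of measuring |00> is 1/2.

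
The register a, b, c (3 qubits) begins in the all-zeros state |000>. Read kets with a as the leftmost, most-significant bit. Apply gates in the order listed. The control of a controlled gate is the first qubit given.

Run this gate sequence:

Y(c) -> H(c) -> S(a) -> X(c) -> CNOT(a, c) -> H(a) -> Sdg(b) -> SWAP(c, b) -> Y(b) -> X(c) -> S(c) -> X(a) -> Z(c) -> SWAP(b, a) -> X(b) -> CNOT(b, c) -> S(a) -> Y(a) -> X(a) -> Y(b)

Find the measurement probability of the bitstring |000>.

The probability of measuring |000> is 1/4.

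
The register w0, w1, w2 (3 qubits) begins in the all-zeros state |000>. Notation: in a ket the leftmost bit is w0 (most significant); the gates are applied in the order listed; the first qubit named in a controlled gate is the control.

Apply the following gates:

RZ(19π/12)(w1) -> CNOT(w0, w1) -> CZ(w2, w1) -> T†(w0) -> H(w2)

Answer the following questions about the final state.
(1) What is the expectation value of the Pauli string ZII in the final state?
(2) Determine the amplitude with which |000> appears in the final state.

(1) The observable ZII averages to 1.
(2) The final state's coefficient on |000> equals -sqrt(2)*exp(5*I*pi/24)/2.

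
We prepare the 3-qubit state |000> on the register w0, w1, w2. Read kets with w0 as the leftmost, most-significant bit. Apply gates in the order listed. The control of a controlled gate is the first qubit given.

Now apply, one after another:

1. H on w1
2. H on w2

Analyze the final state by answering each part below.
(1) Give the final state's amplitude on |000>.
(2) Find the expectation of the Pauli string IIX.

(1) The final state's coefficient on |000> equals 1/2.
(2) The observable IIX averages to 1.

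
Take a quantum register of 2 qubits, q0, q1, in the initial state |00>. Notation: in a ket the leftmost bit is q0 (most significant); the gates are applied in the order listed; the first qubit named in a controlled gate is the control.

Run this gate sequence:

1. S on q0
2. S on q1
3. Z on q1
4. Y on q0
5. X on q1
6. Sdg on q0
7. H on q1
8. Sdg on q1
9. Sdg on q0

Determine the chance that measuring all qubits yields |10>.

Outcome |10> occurs with probability 1/2.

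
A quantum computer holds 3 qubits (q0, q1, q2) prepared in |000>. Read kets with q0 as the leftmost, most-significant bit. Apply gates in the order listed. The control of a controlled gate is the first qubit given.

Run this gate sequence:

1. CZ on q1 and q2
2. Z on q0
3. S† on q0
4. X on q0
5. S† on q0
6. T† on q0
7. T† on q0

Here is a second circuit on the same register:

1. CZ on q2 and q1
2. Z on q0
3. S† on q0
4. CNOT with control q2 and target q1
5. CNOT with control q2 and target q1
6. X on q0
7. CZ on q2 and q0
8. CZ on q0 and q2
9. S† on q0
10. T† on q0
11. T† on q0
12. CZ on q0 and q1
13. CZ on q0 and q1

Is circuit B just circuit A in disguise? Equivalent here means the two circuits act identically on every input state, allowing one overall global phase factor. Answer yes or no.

Yes — the two circuits implement the same unitary up to a global phase.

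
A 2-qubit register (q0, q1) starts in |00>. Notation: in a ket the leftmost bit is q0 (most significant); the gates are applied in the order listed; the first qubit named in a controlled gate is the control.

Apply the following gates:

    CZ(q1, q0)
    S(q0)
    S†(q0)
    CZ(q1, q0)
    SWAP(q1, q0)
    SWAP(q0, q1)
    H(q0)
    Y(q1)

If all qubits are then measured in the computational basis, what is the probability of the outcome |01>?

A full measurement returns |01> with probability 1/2. Key observation: gates 1-4 undo each other exactly, leaving only the rest of the circuit to track.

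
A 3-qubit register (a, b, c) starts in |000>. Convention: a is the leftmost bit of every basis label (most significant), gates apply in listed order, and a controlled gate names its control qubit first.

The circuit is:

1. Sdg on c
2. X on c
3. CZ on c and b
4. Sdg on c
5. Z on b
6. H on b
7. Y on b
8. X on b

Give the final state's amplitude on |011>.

The amplitude on |011> is -sqrt(2)/2.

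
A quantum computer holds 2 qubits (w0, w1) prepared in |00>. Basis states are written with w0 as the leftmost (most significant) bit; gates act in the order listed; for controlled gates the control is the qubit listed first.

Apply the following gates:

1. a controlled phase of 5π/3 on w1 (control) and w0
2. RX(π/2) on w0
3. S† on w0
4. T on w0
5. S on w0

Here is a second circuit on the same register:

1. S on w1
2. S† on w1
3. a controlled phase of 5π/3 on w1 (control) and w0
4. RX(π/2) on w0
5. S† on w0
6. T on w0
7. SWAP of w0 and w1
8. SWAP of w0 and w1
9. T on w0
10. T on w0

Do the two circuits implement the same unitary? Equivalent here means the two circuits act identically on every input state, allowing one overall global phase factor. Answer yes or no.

Yes, they are equivalent — the unitaries differ by at most a global phase.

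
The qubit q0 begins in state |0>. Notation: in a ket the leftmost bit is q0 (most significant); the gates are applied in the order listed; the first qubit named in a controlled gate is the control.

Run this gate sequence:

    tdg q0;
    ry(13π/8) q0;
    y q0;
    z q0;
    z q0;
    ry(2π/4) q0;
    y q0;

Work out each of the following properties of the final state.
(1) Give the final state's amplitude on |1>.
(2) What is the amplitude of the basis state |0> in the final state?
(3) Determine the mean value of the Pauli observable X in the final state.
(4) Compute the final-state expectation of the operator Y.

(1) |1> carries amplitude -sin(pi/16) in the final state.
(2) |0> carries amplitude -cos(pi/16) in the final state.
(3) The observable X averages to sqrt(2 - sqrt(2))/2.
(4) The expectation value of Y is 0.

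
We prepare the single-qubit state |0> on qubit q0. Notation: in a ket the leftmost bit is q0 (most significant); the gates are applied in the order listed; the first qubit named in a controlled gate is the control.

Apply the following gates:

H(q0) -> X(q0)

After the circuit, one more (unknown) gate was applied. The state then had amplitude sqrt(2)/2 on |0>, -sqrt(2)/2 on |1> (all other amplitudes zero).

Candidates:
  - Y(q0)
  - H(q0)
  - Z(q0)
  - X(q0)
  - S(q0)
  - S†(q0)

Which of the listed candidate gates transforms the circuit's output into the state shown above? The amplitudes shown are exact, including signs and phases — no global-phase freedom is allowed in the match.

The applied gate was Z(q0).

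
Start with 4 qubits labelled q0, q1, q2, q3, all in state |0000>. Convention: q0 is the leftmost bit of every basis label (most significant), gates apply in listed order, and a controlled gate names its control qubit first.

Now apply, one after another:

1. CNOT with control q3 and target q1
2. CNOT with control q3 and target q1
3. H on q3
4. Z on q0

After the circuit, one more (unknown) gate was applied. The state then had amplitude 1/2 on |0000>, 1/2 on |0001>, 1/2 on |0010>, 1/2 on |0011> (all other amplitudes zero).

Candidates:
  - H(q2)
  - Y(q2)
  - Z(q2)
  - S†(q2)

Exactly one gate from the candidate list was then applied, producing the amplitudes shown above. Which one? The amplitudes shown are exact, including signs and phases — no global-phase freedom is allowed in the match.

The unique candidate consistent with the amplitudes is H(q2). Key observation: gates 1-2 undo each other exactly, leaving only the rest of the circuit to track.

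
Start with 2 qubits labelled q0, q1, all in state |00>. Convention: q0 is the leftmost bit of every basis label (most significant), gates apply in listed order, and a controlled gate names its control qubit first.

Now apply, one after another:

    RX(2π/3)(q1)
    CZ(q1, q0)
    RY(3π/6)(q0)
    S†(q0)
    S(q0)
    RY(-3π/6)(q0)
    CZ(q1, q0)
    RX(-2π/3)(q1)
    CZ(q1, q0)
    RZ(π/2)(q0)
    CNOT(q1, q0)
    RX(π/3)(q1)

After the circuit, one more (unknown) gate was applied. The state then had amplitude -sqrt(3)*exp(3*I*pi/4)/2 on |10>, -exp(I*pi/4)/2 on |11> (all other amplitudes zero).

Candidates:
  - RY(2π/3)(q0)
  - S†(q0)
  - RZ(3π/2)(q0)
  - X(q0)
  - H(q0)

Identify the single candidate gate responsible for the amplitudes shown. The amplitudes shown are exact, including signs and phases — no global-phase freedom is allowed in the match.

The unique candidate consistent with the amplitudes is X(q0).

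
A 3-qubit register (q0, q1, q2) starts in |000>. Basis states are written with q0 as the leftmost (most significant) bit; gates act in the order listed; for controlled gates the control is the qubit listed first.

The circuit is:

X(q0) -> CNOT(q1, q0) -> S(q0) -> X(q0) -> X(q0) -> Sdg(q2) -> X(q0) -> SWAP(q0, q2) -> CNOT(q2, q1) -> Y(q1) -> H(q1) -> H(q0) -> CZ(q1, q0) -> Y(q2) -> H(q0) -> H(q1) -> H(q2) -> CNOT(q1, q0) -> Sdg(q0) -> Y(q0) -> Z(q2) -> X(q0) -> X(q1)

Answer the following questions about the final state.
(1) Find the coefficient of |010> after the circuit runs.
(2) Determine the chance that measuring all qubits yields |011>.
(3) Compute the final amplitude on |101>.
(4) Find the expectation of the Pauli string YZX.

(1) The final state's coefficient on |010> equals sqrt(2)/4.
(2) A full measurement returns |011> with probability 1/8.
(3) The final state's coefficient on |101> equals sqrt(2)*I/4.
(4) In the final state, YZX has expectation 1.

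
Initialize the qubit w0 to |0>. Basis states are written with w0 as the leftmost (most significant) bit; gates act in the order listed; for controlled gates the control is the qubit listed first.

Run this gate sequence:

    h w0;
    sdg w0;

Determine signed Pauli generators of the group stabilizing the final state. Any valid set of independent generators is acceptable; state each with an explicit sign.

The final state is stabilized by the group generated by -Y; other independent generating sets are equally valid.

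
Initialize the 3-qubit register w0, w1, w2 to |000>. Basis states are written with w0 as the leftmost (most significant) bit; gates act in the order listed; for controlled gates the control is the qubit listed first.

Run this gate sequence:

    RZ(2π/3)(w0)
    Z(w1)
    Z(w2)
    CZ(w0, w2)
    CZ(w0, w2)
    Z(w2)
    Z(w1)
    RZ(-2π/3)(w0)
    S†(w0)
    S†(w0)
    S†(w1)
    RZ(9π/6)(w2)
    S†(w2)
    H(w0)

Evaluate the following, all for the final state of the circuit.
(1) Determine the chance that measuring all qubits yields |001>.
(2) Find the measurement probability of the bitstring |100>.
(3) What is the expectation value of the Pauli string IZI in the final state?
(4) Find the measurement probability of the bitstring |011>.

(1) Outcome |001> occurs with probability 0. Key observation: the block from step 1 through step 8 cancels to the identity and can be dropped.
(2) Outcome |100> occurs with probability 1/2.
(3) The expectation value of IZI is 1.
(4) Outcome |011> occurs with probability 0.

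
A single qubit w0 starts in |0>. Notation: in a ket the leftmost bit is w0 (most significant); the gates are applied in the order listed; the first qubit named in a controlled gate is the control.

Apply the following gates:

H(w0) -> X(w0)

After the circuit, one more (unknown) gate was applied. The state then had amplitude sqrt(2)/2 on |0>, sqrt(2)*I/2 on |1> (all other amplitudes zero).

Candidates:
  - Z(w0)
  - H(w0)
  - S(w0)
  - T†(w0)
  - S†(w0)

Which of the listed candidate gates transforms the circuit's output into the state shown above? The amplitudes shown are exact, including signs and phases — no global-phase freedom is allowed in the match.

The unique candidate consistent with the amplitudes is S(w0).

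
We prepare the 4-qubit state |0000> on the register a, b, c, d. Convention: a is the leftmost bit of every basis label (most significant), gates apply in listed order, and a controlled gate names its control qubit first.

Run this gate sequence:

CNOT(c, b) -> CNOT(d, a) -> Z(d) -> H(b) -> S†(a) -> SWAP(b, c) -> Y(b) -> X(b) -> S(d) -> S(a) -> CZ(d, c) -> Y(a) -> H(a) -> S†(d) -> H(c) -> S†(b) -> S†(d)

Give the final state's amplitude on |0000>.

The final state's coefficient on |0000> equals -sqrt(2)/2.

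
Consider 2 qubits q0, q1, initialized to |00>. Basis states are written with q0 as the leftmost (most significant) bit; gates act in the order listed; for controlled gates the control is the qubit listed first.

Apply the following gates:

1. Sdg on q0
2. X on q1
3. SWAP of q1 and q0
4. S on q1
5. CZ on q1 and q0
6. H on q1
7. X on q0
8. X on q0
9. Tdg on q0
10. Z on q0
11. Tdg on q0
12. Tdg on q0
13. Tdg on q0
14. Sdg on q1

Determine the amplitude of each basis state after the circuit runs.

After the circuit, the state carries amplitude 0 on |00>, 0 on |01>, sqrt(2)/2 on |10>, -sqrt(2)*I/2 on |11>.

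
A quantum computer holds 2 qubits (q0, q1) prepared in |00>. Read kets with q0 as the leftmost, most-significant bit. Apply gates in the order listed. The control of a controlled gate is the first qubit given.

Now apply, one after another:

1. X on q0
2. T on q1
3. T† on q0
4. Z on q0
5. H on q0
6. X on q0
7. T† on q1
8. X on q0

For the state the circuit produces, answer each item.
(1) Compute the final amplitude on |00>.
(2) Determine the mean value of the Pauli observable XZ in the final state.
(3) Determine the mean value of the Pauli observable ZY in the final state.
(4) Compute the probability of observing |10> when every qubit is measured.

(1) |00> carries amplitude sqrt(2)*exp(3*I*pi/4)/2 in the final state.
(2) The expectation value of XZ is -1.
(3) The observable ZY averages to 0.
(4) The probability of measuring |10> is 1/2.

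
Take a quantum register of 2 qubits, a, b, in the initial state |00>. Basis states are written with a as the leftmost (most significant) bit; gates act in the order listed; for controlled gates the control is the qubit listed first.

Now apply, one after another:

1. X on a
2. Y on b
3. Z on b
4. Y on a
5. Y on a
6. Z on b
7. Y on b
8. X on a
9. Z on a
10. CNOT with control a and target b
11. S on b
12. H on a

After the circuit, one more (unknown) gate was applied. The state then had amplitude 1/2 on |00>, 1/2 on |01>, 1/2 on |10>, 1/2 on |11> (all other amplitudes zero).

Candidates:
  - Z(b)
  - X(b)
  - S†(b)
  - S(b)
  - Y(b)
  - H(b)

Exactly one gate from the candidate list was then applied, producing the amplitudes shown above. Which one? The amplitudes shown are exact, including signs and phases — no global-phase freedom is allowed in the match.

It was H(b) that produced the state shown. Key observation: steps 1-8 multiply out to the identity, so the circuit reduces to the remaining gates.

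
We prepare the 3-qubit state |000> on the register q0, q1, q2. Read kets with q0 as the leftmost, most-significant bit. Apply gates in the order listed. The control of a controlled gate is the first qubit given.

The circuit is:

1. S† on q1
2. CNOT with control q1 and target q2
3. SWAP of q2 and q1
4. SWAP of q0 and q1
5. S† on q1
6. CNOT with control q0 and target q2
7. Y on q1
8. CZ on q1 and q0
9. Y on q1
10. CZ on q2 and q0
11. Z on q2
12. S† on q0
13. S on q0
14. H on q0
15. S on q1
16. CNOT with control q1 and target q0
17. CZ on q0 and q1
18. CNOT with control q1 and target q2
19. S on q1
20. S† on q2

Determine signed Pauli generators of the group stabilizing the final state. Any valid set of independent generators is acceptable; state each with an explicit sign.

The stabilizer group can be generated by +XII, +IZI, +IIZ, among other valid generating sets.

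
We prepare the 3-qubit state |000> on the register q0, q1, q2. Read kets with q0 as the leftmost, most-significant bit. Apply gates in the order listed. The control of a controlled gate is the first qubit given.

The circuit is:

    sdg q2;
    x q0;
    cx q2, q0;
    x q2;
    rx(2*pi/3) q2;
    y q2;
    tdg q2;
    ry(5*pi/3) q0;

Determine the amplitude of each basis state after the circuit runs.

The final amplitudes are I/4 on |000>, sqrt(3)*exp(3*I*pi/4)/4 on |001>, 0 on |010>, 0 on |011>, sqrt(3)*I/4 on |100>, 3*exp(3*I*pi/4)/4 on |101>, 0 on |110>, 0 on |111>.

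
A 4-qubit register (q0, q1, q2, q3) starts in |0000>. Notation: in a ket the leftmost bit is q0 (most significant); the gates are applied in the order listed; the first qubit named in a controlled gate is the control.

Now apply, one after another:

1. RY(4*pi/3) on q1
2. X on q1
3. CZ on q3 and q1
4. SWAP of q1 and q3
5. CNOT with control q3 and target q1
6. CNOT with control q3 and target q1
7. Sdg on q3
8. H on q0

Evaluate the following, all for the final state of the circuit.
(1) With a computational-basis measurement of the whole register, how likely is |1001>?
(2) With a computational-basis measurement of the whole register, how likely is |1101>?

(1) Outcome |1001> occurs with probability 1/8. Key observation: the block from step 5 through step 6 cancels to the identity and can be dropped.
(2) Outcome |1101> occurs with probability 0.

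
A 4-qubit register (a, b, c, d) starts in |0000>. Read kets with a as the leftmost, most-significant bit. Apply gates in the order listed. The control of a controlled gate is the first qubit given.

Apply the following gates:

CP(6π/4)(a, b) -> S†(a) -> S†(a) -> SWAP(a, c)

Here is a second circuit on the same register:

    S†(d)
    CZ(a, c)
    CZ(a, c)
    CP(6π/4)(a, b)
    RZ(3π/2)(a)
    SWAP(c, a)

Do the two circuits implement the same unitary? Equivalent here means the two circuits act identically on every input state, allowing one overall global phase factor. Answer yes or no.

No: there is an input state on which the two circuits produce genuinely different outputs (not merely differing by a phase).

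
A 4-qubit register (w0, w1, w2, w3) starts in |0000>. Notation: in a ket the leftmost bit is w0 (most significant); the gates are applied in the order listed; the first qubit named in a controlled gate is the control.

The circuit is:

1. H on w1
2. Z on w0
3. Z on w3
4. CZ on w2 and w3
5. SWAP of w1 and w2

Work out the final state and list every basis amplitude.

The resulting statevector has amplitude sqrt(2)/2 on |0000>, sqrt(2)/2 on |0010>, and 0 on every other basis state.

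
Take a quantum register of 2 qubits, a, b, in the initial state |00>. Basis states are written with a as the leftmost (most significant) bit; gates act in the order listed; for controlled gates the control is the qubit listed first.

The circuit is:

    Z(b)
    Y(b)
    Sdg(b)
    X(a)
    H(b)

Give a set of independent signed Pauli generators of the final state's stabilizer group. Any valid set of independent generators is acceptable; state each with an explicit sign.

The stabilizer group can be generated by -IX, -ZI, among other valid generating sets.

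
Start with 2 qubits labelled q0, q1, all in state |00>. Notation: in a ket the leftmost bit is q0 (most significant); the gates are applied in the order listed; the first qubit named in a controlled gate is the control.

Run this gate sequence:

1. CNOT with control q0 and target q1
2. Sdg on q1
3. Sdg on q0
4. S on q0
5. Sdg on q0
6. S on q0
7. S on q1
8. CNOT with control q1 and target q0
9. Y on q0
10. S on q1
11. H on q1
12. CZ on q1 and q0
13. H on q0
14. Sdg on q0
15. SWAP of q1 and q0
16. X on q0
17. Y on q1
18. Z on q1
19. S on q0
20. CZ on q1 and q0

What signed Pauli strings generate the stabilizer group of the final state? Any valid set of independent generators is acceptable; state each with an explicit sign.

One valid set of independent stabilizer generators is -YZ, -ZY (any independent generating set of the same group is equally correct).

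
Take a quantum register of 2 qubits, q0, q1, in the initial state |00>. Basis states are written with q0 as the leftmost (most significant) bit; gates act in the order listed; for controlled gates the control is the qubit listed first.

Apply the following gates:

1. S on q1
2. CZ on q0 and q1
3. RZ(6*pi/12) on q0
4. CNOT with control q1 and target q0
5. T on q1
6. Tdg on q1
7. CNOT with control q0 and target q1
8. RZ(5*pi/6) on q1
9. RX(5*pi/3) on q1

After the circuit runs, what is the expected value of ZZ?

The observable ZZ averages to 1/2.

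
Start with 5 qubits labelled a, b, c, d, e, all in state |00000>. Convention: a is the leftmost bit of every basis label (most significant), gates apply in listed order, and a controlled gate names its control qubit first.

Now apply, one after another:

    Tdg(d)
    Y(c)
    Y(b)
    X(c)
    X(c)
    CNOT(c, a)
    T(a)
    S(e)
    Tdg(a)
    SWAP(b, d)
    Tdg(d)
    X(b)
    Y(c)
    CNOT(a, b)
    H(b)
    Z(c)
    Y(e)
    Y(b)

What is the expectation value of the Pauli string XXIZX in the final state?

In the final state, XXIZX has expectation 0.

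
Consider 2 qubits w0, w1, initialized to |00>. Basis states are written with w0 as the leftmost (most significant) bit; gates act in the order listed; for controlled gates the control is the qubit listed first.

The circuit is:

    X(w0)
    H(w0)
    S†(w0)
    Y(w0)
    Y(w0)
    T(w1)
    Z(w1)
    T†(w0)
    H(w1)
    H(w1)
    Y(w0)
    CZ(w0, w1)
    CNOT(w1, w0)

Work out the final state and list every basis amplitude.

The final amplitudes are -sqrt(2)*exp(3*I*pi/4)/2 on |00>, 0 on |01>, sqrt(2)*I/2 on |10>, 0 on |11>. Key observation: gates 9-10 undo each other exactly, leaving only the rest of the circuit to track.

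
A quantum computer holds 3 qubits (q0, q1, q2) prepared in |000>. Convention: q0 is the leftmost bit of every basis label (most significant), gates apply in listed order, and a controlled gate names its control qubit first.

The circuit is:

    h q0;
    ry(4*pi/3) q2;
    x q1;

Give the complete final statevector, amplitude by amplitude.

After the circuit, the state carries amplitude 0 on |000>, 0 on |001>, -sqrt(2)/4 on |010>, sqrt(6)/4 on |011>, 0 on |100>, 0 on |101>, -sqrt(2)/4 on |110>, sqrt(6)/4 on |111>.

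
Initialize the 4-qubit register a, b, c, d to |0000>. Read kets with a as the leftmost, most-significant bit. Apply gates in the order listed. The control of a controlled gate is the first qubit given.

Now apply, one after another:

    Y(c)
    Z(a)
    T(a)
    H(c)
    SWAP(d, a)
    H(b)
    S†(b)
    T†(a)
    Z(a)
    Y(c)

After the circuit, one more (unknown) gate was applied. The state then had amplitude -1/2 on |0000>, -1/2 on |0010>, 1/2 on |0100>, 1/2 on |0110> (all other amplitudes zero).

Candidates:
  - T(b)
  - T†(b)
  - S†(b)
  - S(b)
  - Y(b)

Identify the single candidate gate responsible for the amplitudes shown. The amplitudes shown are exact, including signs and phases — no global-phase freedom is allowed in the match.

It was S†(b) that produced the state shown.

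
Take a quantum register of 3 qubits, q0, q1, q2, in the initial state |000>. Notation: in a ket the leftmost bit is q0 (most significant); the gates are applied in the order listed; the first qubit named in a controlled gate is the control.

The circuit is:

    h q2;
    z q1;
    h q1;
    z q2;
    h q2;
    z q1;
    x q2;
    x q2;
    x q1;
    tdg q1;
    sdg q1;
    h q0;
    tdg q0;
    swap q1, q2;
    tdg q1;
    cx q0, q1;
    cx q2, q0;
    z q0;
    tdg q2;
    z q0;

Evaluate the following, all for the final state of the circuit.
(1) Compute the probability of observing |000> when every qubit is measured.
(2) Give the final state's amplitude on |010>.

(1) Outcome |000> occurs with probability 0.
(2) The final state's coefficient on |010> equals exp(3*I*pi/4)/2.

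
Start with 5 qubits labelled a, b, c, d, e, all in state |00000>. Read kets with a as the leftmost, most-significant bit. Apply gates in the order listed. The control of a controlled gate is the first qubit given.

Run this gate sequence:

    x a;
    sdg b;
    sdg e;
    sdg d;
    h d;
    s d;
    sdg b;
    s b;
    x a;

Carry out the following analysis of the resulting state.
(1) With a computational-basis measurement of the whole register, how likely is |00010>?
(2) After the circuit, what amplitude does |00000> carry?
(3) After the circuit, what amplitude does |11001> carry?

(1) Outcome |00010> occurs with probability 1/2.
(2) The final state's coefficient on |00000> equals sqrt(2)/2.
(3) The final state's coefficient on |11001> equals 0.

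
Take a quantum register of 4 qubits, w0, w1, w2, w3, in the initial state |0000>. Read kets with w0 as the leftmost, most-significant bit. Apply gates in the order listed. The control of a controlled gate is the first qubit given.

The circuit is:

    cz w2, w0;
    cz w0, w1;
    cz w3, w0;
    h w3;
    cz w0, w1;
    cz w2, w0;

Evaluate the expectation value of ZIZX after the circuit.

The expectation value of ZIZX is 1.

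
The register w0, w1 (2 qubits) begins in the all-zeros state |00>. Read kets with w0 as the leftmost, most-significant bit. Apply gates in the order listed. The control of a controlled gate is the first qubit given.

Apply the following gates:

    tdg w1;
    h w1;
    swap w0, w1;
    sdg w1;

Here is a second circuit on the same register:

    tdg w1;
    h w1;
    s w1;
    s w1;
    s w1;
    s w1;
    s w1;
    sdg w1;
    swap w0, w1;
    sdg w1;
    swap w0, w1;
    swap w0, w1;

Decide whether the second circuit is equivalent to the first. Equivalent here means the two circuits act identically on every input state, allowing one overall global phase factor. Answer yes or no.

Yes — the two circuits implement the same unitary up to a global phase.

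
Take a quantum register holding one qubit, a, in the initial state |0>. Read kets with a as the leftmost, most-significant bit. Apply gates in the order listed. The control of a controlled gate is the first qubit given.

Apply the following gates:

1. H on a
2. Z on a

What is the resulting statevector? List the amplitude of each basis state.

After the circuit, the state carries amplitude sqrt(2)/2 on |0>, -sqrt(2)/2 on |1>.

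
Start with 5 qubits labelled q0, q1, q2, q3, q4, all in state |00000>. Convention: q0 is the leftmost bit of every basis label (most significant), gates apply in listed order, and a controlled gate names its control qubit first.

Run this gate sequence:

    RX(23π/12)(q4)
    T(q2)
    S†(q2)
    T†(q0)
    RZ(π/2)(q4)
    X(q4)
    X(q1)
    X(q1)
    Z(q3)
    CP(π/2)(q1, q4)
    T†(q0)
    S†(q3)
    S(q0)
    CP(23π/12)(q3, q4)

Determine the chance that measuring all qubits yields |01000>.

A full measurement returns |01000> with probability 0.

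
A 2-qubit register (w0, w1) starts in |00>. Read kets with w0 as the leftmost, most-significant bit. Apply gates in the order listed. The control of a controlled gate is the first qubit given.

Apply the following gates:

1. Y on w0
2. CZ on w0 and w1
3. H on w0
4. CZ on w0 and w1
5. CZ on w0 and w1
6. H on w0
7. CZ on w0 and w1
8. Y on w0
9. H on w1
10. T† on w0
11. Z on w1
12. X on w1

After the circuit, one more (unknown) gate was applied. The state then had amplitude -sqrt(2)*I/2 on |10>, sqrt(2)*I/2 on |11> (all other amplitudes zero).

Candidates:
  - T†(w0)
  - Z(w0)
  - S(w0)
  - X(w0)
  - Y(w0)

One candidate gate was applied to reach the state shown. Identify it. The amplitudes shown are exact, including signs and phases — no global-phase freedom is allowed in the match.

The unique candidate consistent with the amplitudes is Y(w0). Key observation: steps 1-8 multiply out to the identity, so the circuit reduces to the remaining gates.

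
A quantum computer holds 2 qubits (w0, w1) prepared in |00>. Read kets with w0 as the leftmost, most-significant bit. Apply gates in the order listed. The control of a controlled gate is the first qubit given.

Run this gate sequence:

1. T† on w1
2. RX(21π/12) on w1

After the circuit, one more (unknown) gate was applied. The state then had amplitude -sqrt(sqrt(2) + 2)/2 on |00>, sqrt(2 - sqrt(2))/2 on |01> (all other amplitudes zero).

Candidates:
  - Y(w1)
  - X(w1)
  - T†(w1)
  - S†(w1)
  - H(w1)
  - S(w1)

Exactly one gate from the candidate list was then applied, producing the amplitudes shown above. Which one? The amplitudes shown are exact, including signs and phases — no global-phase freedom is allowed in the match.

It was S(w1) that produced the state shown.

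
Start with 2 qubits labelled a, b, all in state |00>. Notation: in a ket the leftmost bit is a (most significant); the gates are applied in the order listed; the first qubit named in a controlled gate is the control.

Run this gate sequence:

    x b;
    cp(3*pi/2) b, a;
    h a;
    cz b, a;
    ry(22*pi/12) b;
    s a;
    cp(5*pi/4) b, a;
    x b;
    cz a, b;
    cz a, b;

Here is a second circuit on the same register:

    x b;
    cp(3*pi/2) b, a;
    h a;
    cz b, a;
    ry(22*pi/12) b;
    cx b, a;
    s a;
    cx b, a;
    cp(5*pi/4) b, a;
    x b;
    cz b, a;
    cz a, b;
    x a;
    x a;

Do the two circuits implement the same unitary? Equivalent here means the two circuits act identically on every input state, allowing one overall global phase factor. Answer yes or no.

No, they are not equivalent — no single phase factor reconciles the two unitaries.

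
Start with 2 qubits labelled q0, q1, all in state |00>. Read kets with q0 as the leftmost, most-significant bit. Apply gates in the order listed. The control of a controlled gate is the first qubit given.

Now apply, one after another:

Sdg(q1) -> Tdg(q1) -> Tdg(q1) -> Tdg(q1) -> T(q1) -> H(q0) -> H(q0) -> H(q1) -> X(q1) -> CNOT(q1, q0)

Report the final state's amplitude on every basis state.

The resulting statevector has amplitude sqrt(2)/2 on |00>, 0 on |01>, 0 on |10>, sqrt(2)/2 on |11>.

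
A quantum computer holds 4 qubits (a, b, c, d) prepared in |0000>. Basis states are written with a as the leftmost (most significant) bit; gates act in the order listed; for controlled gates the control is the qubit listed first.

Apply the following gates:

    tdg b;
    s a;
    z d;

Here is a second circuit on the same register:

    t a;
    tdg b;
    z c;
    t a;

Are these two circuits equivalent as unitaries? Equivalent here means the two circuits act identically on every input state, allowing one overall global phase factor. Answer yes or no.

No, they are not equivalent — no single phase factor reconciles the two unitaries.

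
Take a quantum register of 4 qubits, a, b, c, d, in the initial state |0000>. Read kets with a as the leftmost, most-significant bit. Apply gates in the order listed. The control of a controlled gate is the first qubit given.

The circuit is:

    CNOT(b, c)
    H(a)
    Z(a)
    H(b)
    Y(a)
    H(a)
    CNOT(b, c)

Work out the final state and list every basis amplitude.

After the circuit, the state carries amplitude sqrt(2)*I/2 on |0000>, sqrt(2)*I/2 on |0110>, and 0 on every other basis state.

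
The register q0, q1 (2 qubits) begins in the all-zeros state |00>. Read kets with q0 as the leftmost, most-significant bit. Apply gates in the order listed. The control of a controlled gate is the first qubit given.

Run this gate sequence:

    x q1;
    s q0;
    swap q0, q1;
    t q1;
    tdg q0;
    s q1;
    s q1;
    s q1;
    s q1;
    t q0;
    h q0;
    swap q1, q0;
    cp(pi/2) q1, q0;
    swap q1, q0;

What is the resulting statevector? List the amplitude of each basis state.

After the circuit, the state carries amplitude sqrt(2)/2 on |00>, 0 on |01>, -sqrt(2)/2 on |10>, 0 on |11>. Key observation: the block from step 6 through step 9 cancels to the identity and can be dropped.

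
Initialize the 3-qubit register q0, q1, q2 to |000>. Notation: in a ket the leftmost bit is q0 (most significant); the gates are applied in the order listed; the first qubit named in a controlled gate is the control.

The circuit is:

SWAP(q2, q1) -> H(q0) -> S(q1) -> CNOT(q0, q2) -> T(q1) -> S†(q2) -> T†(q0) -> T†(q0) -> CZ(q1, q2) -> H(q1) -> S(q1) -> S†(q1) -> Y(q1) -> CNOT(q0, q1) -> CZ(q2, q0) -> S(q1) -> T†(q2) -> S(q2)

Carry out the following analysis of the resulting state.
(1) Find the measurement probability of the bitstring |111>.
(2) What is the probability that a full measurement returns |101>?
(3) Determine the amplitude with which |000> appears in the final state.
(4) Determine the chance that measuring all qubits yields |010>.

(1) A full measurement returns |111> with probability 1/4. Key observation: steps 11-12 multiply out to the identity, so the circuit reduces to the remaining gates.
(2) A full measurement returns |101> with probability 1/4.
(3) |000> carries amplitude -I/2 in the final state.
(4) A full measurement returns |010> with probability 1/4.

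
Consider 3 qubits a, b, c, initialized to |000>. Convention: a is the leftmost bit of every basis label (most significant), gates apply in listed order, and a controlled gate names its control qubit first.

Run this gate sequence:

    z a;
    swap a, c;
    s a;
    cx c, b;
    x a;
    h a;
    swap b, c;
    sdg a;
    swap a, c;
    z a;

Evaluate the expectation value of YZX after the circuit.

The expectation value of YZX is 0.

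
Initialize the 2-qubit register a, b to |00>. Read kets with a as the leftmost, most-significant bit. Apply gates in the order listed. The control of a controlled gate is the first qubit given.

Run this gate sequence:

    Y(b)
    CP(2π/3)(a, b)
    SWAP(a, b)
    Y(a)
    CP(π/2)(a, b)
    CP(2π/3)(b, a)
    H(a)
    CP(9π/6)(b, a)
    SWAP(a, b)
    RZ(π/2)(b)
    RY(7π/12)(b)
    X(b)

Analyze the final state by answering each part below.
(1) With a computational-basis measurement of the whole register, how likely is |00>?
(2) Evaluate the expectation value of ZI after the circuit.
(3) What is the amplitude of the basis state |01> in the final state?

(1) A full measurement returns |00> with probability 1/2.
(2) The observable ZI averages to 1.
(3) The final state's coefficient on |01> equals (-sqrt(6*sqrt(2) + 12)/8 + sqrt(4 - 2*sqrt(2))/8 + I*(sqrt(12 - 6*sqrt(2)) + sqrt(2*sqrt(2) + 4))/8)*exp(3*I*pi/4).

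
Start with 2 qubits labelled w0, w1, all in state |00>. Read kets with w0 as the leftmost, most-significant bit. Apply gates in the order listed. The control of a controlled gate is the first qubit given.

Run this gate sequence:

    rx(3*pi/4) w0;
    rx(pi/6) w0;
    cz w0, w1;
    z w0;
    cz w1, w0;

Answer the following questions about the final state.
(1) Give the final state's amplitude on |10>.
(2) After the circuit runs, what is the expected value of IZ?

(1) The amplitude on |10> is I*(-sqrt(4 - 2*sqrt(2))/8 + sqrt(12 - 6*sqrt(2))/8 + sqrt(2*sqrt(2) + 4)/8 + sqrt(6*sqrt(2) + 12)/8).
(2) The expectation value of IZ is 1.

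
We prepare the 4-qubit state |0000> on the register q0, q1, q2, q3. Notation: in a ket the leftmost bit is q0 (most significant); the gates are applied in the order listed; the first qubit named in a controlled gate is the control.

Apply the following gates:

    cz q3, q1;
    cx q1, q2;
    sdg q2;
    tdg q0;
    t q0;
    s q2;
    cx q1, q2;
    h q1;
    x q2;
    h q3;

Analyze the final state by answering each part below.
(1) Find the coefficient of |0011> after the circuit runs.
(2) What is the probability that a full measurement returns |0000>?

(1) The amplitude on |0011> is 1/2.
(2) A full measurement returns |0000> with probability 0.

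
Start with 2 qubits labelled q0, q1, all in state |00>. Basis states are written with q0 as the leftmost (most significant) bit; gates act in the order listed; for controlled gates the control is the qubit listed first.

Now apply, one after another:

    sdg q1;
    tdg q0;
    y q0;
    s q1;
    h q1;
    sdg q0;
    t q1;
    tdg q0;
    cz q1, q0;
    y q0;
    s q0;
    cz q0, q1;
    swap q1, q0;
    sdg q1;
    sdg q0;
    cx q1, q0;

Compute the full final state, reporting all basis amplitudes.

After the circuit, the state carries amplitude -sqrt(2)*exp(I*pi/4)/2 on |00>, 0 on |01>, sqrt(2)/2 on |10>, 0 on |11>.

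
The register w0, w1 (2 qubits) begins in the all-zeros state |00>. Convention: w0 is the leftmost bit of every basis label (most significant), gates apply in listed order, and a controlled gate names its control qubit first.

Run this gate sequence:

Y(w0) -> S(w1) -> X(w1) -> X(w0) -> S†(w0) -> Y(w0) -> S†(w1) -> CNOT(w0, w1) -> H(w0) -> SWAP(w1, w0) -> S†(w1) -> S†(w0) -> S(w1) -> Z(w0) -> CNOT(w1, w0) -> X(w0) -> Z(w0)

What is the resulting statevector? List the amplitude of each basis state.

After the circuit, the state carries amplitude 0 on |00>, -sqrt(2)*I/2 on |01>, -sqrt(2)*I/2 on |10>, 0 on |11>.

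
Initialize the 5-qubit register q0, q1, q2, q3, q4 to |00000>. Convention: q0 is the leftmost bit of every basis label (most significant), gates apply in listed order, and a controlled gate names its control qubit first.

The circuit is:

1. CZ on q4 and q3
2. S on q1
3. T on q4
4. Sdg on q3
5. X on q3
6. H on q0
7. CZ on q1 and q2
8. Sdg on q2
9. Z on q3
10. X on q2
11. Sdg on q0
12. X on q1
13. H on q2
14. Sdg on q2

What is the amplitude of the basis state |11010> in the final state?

The final state's coefficient on |11010> equals I/2.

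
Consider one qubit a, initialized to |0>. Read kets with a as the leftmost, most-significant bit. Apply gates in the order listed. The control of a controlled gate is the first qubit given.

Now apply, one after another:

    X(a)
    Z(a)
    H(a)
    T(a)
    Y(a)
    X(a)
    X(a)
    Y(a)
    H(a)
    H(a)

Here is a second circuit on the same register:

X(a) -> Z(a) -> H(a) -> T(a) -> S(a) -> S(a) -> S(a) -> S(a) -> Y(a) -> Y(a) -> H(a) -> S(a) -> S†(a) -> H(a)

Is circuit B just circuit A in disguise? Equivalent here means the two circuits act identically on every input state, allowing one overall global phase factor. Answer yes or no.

Yes: on every input state the two circuits agree up to one overall phase factor.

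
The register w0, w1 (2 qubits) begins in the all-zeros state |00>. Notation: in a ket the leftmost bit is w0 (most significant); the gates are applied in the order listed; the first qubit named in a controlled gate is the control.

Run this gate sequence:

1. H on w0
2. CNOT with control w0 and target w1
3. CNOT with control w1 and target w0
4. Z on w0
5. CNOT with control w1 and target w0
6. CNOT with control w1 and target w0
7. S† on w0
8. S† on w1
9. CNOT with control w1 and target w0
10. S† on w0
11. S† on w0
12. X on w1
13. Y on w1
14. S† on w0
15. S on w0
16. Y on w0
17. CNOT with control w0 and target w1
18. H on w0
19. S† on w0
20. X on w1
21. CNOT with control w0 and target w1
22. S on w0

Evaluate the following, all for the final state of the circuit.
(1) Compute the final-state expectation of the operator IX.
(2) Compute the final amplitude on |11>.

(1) The observable IX averages to 0. Key observation: gates 5-6 undo each other exactly, leaving only the rest of the circuit to track.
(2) |11> carries amplitude -1/2 + I/2 in the final state.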